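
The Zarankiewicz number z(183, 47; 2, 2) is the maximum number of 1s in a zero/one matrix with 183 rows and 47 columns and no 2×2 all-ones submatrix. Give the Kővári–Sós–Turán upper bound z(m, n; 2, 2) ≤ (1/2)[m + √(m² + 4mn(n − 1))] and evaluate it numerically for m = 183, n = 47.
z(183, 47; 2, 2) ≤ (1/2)[183 + √(183² + 4·183·47·46)] = (1/2)[183 + √1616073] = 727.1243

Kővári–Sós–Turán: let r_1, ..., r_183 be the row sums and z = Σ r_i the total number of 1s. Each pair of columns can share at most one row with both entries 1 (else a 2×2 all-ones block appears), so Σ_i C(r_i, 2) ≤ C(47, 2) = 1081. By convexity Σ_i C(r_i, 2) ≥ 183·C(z/183, 2) = z(z − 183)/(2·183), giving z² − 183z − 183·47·46 ≤ 0 and hence z ≤ (1/2)[183 + √(33489 + 4·395646)] = (1/2)[183 + √1616073] ≈ (1/2)(183 + 1271.2486) = 727.1243.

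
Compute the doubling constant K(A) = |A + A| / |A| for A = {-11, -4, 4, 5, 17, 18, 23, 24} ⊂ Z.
K = |A + A| / |A| = 32/8 = 4

Enumerate A + A = {a + b : a, b ∈ A}. With |A| = 8, there are |A|^2 = 64 ordered sum pairs; collecting distinct values, A + A = {-22, -15, -8, -7, -6, 0, 1, 6, 7, 8, 9, 10, 12, 13, 14, 19, 20, 21, 22, 23, 27, 28, 29, 34, 35, 36, 40, 41, 42, 46, 47, 48}, so |A + A| = 32. Thus K = 32/8 = 4. For comparison, the minimum possible |A + A| over all 8-element sets is 2·8 − 1 = 15 (so min K = 15/8), attained only by arithmetic progressions.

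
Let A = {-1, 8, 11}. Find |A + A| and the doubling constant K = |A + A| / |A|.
K = |A + A| / |A| = 6/3 = 2

Enumerate A + A = {a + b : a, b ∈ A}. With |A| = 3, there are |A|^2 = 9 ordered sum pairs; collecting distinct values, A + A = {-2, 7, 10, 16, 19, 22}, so |A + A| = 6. Thus K = 6/3 = 2. For comparison, the minimum possible |A + A| over all 3-element sets is 2·3 − 1 = 5 (so min K = 5/3), attained only by arithmetic progressions.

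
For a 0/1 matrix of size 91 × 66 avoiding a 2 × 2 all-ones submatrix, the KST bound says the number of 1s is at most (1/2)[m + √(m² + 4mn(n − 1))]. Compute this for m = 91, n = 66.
z(91, 66; 2, 2) ≤ (1/2)[91 + √(91² + 4·91·66·65)] = (1/2)[91 + √1569841] = 671.9665

Kővári–Sós–Turán: let r_1, ..., r_91 be the row sums and z = Σ r_i the total number of 1s. Each pair of columns can share at most one row with both entries 1 (else a 2×2 all-ones block appears), so Σ_i C(r_i, 2) ≤ C(66, 2) = 2145. By convexity Σ_i C(r_i, 2) ≥ 91·C(z/91, 2) = z(z − 91)/(2·91), giving z² − 91z − 91·66·65 ≤ 0 and hence z ≤ (1/2)[91 + √(8281 + 4·390390)] = (1/2)[91 + √1569841] ≈ (1/2)(91 + 1252.933) = 671.9665.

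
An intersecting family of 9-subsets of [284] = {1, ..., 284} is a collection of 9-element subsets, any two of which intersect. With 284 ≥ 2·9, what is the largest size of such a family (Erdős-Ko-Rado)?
max |F| = C(283, 8) = 923458157336331

Erdős-Ko-Rado (1961): when n ≥ 2k, max |F| = C(n−1, k−1). The bound is attained by the star {A : i ∈ A} for any fixed i ∈ [n]. Here C(284−1, 9−1) = C(283, 8) = 923458157336331.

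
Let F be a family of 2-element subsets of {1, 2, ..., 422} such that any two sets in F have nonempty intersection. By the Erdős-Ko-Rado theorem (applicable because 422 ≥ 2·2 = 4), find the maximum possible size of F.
max |F| = C(421, 1) = 421

The Erdős-Ko-Rado theorem states: for n ≥ 2k, an intersecting family of k-subsets of an n-element set has size at most C(n − 1, k − 1), with equality for 'star' families {A ⊆ [n] : |A| = k, i ∈ A} (fix an element i). For n = 422, k = 2: C(421, 1) = 421.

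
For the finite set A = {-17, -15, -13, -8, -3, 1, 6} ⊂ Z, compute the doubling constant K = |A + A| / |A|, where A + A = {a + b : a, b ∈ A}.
K = |A + A| / |A| = 22/7

Enumerate A + A = {a + b : a, b ∈ A}. With |A| = 7, there are |A|^2 = 49 ordered sum pairs; collecting distinct values, A + A = {-34, -32, -30, -28, -26, -25, -23, -21, -20, -18, -16, -14, -12, -11, -9, -7, -6, -2, 2, 3, 7, 12}, so |A + A| = 22. Thus K = 22/7. For comparison, the minimum possible |A + A| over all 7-element sets is 2·7 − 1 = 13 (so min K = 13/7), attained only by arithmetic progressions.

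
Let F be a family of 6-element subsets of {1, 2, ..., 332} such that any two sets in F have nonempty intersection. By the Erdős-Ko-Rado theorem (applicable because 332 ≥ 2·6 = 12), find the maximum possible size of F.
max |F| = C(331, 5) = 32120195646

The Erdős-Ko-Rado theorem states: for n ≥ 2k, an intersecting family of k-subsets of an n-element set has size at most C(n − 1, k − 1), with equality for 'star' families {A ⊆ [n] : |A| = k, i ∈ A} (fix an element i). For n = 332, k = 6: C(331, 5) = 32120195646.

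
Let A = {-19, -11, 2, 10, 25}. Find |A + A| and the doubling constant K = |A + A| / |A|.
K = |A + A| / |A| = 14/5

Enumerate A + A = {a + b : a, b ∈ A}. With |A| = 5, there are |A|^2 = 25 ordered sum pairs; collecting distinct values, A + A = {-38, -30, -22, -17, -9, -1, 4, 6, 12, 14, 20, 27, 35, 50}, so |A + A| = 14. Thus K = 14/5. For comparison, the minimum possible |A + A| over all 5-element sets is 2·5 − 1 = 9 (so min K = 9/5), attained only by arithmetic progressions.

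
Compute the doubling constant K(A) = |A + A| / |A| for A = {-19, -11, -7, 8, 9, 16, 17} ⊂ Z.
K = |A + A| / |A| = 25/7

Enumerate A + A = {a + b : a, b ∈ A}. With |A| = 7, there are |A|^2 = 49 ordered sum pairs; collecting distinct values, A + A = {-38, -30, -26, -22, -18, -14, -11, -10, -3, -2, 1, 2, 5, 6, 9, 10, 16, 17, 18, 24, 25, 26, 32, 33, 34}, so |A + A| = 25. Thus K = 25/7. For comparison, the minimum possible |A + A| over all 7-element sets is 2·7 − 1 = 13 (so min K = 13/7), attained only by arithmetic progressions.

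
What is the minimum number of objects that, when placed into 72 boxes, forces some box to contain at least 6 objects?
n = (6 − 1)·72 + 1 = 361

By the generalised pigeonhole principle, to guarantee some box contains ≥ r objects we need more than (r − 1) · k objects total. Threshold: n = (r − 1) · k + 1. With r = 6 and k = 72: n = 5 · 72 + 1 = 360 + 1 = 361. For n = 360 = 5 · 72, we can put exactly 5 objects in every box, avoiding 6 in any single one — so 361 is tight.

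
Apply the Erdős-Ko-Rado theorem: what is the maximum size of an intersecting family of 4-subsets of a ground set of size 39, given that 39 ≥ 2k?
max |F| = C(38, 3) = 8436

The Erdős-Ko-Rado theorem states: for n ≥ 2k, an intersecting family of k-subsets of an n-element set has size at most C(n − 1, k − 1), with equality for 'star' families {A ⊆ [n] : |A| = k, i ∈ A} (fix an element i). For n = 39, k = 4: C(38, 3) = 8436.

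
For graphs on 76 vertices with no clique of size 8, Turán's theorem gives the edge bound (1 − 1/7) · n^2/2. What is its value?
Turán density bound = (6/7) · 76^2/2 = 17328/7 ≈ 2475.4286

Turán's theorem: ex(n, K_{r+1}) is achieved by the complete r-partite Turán graph T(n, r) with parts as balanced as possible, and is at most (1 − 1/r) · n^2/2. For r = 7, n = 76: the density bound is (6/7) · 5776/2 = 17328/7 ≈ 2475.4286. The integer-valued extremum is e(T(76, 7)) = 2475, which is strictly less than the density bound 17328/7 since 7 ∤ 76 (the parts of T(76, 7) cannot all be equal).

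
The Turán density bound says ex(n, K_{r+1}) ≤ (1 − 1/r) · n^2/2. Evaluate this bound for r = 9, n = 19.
Turán density bound = (8/9) · 19^2/2 = 1444/9 ≈ 160.4444

Turán's theorem: ex(n, K_{r+1}) is achieved by the complete r-partite Turán graph T(n, r) with parts as balanced as possible, and is at most (1 − 1/r) · n^2/2. For r = 9, n = 19: the density bound is (8/9) · 361/2 = 1444/9 ≈ 160.4444. The integer-valued extremum is e(T(19, 9)) = 160, which is strictly less than the density bound 1444/9 since 9 ∤ 19 (the parts of T(19, 9) cannot all be equal).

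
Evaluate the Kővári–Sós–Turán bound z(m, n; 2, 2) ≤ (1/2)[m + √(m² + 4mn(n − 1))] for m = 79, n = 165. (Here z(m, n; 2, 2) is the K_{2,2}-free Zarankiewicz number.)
z(79, 165; 2, 2) ≤ (1/2)[79 + √(79² + 4·79·165·164)] = (1/2)[79 + √8557201] = 1502.1347

Kővári–Sós–Turán: let r_1, ..., r_79 be the row sums and z = Σ r_i the total number of 1s. Each pair of columns can share at most one row with both entries 1 (else a 2×2 all-ones block appears), so Σ_i C(r_i, 2) ≤ C(165, 2) = 13530. By convexity Σ_i C(r_i, 2) ≥ 79·C(z/79, 2) = z(z − 79)/(2·79), giving z² − 79z − 79·165·164 ≤ 0 and hence z ≤ (1/2)[79 + √(6241 + 4·2137740)] = (1/2)[79 + √8557201] ≈ (1/2)(79 + 2925.2694) = 1502.1347.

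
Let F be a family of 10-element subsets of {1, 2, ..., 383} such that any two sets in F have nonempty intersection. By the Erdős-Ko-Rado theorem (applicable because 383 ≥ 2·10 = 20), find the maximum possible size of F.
max |F| = C(382, 9) = 434082199695465750

The Erdős-Ko-Rado theorem states: for n ≥ 2k, an intersecting family of k-subsets of an n-element set has size at most C(n − 1, k − 1), with equality for 'star' families {A ⊆ [n] : |A| = k, i ∈ A} (fix an element i). For n = 383, k = 10: C(382, 9) = 434082199695465750.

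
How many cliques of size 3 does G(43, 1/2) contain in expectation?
E[# K_3] = C(43, 3) · (1/2)^C(3, 2) = 12341 / 2^3 = 1542.625

For each 3-subset S of vertices (there are C(43, 3) = 12341 such S), let X_S = 1 if S induces a K_3 (all C(3, 2) = 3 edges present). Then P(X_S = 1) = (1/2)^3 = 1/8. By linearity of expectation, E[# K_3] = C(43, 3) · (1/2)^3 = 12341 / 8 = 1542.625.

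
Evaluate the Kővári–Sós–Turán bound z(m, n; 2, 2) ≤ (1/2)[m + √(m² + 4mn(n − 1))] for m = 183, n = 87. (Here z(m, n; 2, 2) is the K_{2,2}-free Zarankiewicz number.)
z(183, 87; 2, 2) ≤ (1/2)[183 + √(183² + 4·183·87·86)] = (1/2)[183 + √5510313] = 1265.2028

Kővári–Sós–Turán: let r_1, ..., r_183 be the row sums and z = Σ r_i the total number of 1s. Each pair of columns can share at most one row with both entries 1 (else a 2×2 all-ones block appears), so Σ_i C(r_i, 2) ≤ C(87, 2) = 3741. By convexity Σ_i C(r_i, 2) ≥ 183·C(z/183, 2) = z(z − 183)/(2·183), giving z² − 183z − 183·87·86 ≤ 0 and hence z ≤ (1/2)[183 + √(33489 + 4·1369206)] = (1/2)[183 + √5510313] ≈ (1/2)(183 + 2347.4056) = 1265.2028.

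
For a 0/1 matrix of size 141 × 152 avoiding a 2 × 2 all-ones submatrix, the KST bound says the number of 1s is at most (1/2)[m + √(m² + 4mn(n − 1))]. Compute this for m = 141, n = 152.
z(141, 152; 2, 2) ≤ (1/2)[141 + √(141² + 4·141·152·151)] = (1/2)[141 + √12964809] = 1870.8339

Kővári–Sós–Turán: let r_1, ..., r_141 be the row sums and z = Σ r_i the total number of 1s. Each pair of columns can share at most one row with both entries 1 (else a 2×2 all-ones block appears), so Σ_i C(r_i, 2) ≤ C(152, 2) = 11476. By convexity Σ_i C(r_i, 2) ≥ 141·C(z/141, 2) = z(z − 141)/(2·141), giving z² − 141z − 141·152·151 ≤ 0 and hence z ≤ (1/2)[141 + √(19881 + 4·3236232)] = (1/2)[141 + √12964809] ≈ (1/2)(141 + 3600.6679) = 1870.8339.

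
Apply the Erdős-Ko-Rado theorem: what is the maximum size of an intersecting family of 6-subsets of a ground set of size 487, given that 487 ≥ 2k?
max |F| = C(486, 5) = 221327965782

Erdős-Ko-Rado (1961): when n ≥ 2k, max |F| = C(n−1, k−1). The bound is attained by the star {A : i ∈ A} for any fixed i ∈ [n]. Here C(487−1, 6−1) = C(486, 5) = 221327965782.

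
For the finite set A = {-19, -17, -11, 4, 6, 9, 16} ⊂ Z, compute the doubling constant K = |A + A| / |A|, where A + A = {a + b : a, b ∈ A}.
K = |A + A| / |A| = 27/7

Enumerate A + A = {a + b : a, b ∈ A}. With |A| = 7, there are |A|^2 = 49 ordered sum pairs; collecting distinct values, A + A = {-38, -36, -34, -30, -28, -22, -15, -13, -11, -10, -8, -7, -5, -3, -2, -1, 5, 8, 10, 12, 13, 15, 18, 20, 22, 25, 32}, so |A + A| = 27. Thus K = 27/7. For comparison, the minimum possible |A + A| over all 7-element sets is 2·7 − 1 = 13 (so min K = 13/7), attained only by arithmetic progressions.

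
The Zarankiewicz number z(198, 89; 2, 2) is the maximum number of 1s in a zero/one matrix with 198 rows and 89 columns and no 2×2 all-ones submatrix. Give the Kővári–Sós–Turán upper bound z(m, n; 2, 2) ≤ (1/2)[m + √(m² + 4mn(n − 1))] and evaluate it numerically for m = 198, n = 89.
z(198, 89; 2, 2) ≤ (1/2)[198 + √(198² + 4·198·89·88)] = (1/2)[198 + √6242148] = 1348.2146

Kővári–Sós–Turán: let r_1, ..., r_198 be the row sums and z = Σ r_i the total number of 1s. Each pair of columns can share at most one row with both entries 1 (else a 2×2 all-ones block appears), so Σ_i C(r_i, 2) ≤ C(89, 2) = 3916. By convexity Σ_i C(r_i, 2) ≥ 198·C(z/198, 2) = z(z − 198)/(2·198), giving z² − 198z − 198·89·88 ≤ 0 and hence z ≤ (1/2)[198 + √(39204 + 4·1550736)] = (1/2)[198 + √6242148] ≈ (1/2)(198 + 2498.4291) = 1348.2146.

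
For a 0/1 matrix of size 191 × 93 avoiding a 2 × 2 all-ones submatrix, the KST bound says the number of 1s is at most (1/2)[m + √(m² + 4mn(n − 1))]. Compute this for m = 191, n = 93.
z(191, 93; 2, 2) ≤ (1/2)[191 + √(191² + 4·191·93·92)] = (1/2)[191 + √6573265] = 1377.419

Kővári–Sós–Turán: let r_1, ..., r_191 be the row sums and z = Σ r_i the total number of 1s. Each pair of columns can share at most one row with both entries 1 (else a 2×2 all-ones block appears), so Σ_i C(r_i, 2) ≤ C(93, 2) = 4278. By convexity Σ_i C(r_i, 2) ≥ 191·C(z/191, 2) = z(z − 191)/(2·191), giving z² − 191z − 191·93·92 ≤ 0 and hence z ≤ (1/2)[191 + √(36481 + 4·1634196)] = (1/2)[191 + √6573265] ≈ (1/2)(191 + 2563.8379) = 1377.419.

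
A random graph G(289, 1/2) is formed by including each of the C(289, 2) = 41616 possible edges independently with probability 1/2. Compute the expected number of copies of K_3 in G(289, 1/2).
E[# K_3] = C(289, 3) · (1/2)^C(3, 2) = 3981264 / 2^3 = 497658

For each 3-subset S of vertices (there are C(289, 3) = 3981264 such S), let X_S = 1 if S induces a K_3 (all C(3, 2) = 3 edges present). Then P(X_S = 1) = (1/2)^3 = 1/8. By linearity of expectation, E[# K_3] = C(289, 3) · (1/2)^3 = 3981264 / 8 = 497658.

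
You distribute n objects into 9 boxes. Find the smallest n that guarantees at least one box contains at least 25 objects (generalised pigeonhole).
n = (25 − 1)·9 + 1 = 217

By the generalised pigeonhole principle, to guarantee some box contains ≥ r objects we need more than (r − 1) · k objects total. Threshold: n = (r − 1) · k + 1. With r = 25 and k = 9: n = 24 · 9 + 1 = 216 + 1 = 217. For n = 216 = 24 · 9, we can put exactly 24 objects in every box, avoiding 25 in any single one — so 217 is tight.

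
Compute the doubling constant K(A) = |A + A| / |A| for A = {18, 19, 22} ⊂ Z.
K = |A + A| / |A| = 6/3 = 2

Enumerate A + A = {a + b : a, b ∈ A}. With |A| = 3, there are |A|^2 = 9 ordered sum pairs; collecting distinct values, A + A = {36, 37, 38, 40, 41, 44}, so |A + A| = 6. Thus K = 6/3 = 2. For comparison, the minimum possible |A + A| over all 3-element sets is 2·3 − 1 = 5 (so min K = 5/3), attained only by arithmetic progressions.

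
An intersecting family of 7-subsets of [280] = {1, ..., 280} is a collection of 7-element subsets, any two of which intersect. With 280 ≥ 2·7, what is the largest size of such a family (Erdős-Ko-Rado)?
max |F| = C(279, 6) = 620566904595

The Erdős-Ko-Rado theorem states: for n ≥ 2k, an intersecting family of k-subsets of an n-element set has size at most C(n − 1, k − 1), with equality for 'star' families {A ⊆ [n] : |A| = k, i ∈ A} (fix an element i). For n = 280, k = 7: C(279, 6) = 620566904595.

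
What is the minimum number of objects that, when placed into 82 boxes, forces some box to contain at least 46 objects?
n = (46 − 1)·82 + 1 = 3691

By the generalised pigeonhole principle, to guarantee some box contains ≥ r objects we need more than (r − 1) · k objects total. Threshold: n = (r − 1) · k + 1. With r = 46 and k = 82: n = 45 · 82 + 1 = 3690 + 1 = 3691. For n = 3690 = 45 · 82, we can put exactly 45 objects in every box, avoiding 46 in any single one — so 3691 is tight.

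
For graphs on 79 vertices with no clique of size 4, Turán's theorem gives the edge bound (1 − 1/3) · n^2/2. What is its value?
Turán density bound = (2/3) · 79^2/2 = 6241/3 ≈ 2080.3333

Turán's theorem: ex(n, K_{r+1}) is achieved by the complete r-partite Turán graph T(n, r) with parts as balanced as possible, and is at most (1 − 1/r) · n^2/2. For r = 3, n = 79: the density bound is (2/3) · 6241/2 = 6241/3 ≈ 2080.3333. The integer-valued extremum is e(T(79, 3)) = 2080, which is strictly less than the density bound 6241/3 since 3 ∤ 79 (the parts of T(79, 3) cannot all be equal).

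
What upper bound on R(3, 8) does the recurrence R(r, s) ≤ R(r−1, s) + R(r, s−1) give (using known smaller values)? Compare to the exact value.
R(3, 8) ≤ R(2, 8) + R(3, 7) = 8 + 23 = 31; exact value R(3, 8) = 28.

The Erdős–Szekeres recurrence R(r, s) ≤ R(r−1, s) + R(r, s−1) applied to (r, s) = (3, 8) gives
  R(3, 8) ≤ R(2, 8) + R(3, 7) = 8 + 23 = 31.
(Recall R(2, k) = k and R is symmetric.) The recurrence is not tight here (it gives 31, but the exact value is R(3, 8) = 28); the tight upper bound requires a sharper argument than the simple recurrence, combined with a lower-bound construction on K_{27}.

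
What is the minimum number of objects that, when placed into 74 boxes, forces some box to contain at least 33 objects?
n = (33 − 1)·74 + 1 = 2369

By the generalised pigeonhole principle, to guarantee some box contains ≥ r objects we need more than (r − 1) · k objects total. Threshold: n = (r − 1) · k + 1. With r = 33 and k = 74: n = 32 · 74 + 1 = 2368 + 1 = 2369. For n = 2368 = 32 · 74, we can put exactly 32 objects in every box, avoiding 33 in any single one — so 2369 is tight.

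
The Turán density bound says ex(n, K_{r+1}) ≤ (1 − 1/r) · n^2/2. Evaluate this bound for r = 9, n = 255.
Turán density bound = (8/9) · 255^2/2 = 28900

Turán's theorem: ex(n, K_{r+1}) is achieved by the complete r-partite Turán graph T(n, r) with parts as balanced as possible, and is at most (1 − 1/r) · n^2/2. For r = 9, n = 255: the density bound is (8/9) · 65025/2 = 28900. The integer-valued extremum is e(T(255, 9)) = 28899, which is strictly less than the density bound 28900 since 9 ∤ 255 (the parts of T(255, 9) cannot all be equal).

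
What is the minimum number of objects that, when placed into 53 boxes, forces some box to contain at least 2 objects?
n = (2 − 1)·53 + 1 = 54

By the generalised pigeonhole principle, to guarantee some box contains ≥ r objects we need more than (r − 1) · k objects total. Threshold: n = (r − 1) · k + 1. With r = 2 and k = 53: n = 1 · 53 + 1 = 53 + 1 = 54. For n = 53 = 1 · 53, we can put exactly 1 objects in every box, avoiding 2 in any single one — so 54 is tight.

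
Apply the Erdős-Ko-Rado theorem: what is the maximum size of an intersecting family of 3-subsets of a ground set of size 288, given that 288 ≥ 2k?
max |F| = C(287, 2) = 41041

Erdős-Ko-Rado (1961): when n ≥ 2k, max |F| = C(n−1, k−1). The bound is attained by the star {A : i ∈ A} for any fixed i ∈ [n]. Here C(288−1, 3−1) = C(287, 2) = 41041.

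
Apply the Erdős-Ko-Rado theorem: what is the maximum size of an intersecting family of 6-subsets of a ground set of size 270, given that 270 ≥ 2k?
max |F| = C(269, 5) = 11306927303

Erdős-Ko-Rado (1961): when n ≥ 2k, max |F| = C(n−1, k−1). The bound is attained by the star {A : i ∈ A} for any fixed i ∈ [n]. Here C(270−1, 6−1) = C(269, 5) = 11306927303.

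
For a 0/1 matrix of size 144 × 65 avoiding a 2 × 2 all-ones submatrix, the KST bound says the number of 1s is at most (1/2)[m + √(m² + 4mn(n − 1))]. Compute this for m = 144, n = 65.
z(144, 65; 2, 2) ≤ (1/2)[144 + √(144² + 4·144·65·64)] = (1/2)[144 + √2416896] = 849.3185

Kővári–Sós–Turán: let r_1, ..., r_144 be the row sums and z = Σ r_i the total number of 1s. Each pair of columns can share at most one row with both entries 1 (else a 2×2 all-ones block appears), so Σ_i C(r_i, 2) ≤ C(65, 2) = 2080. By convexity Σ_i C(r_i, 2) ≥ 144·C(z/144, 2) = z(z − 144)/(2·144), giving z² − 144z − 144·65·64 ≤ 0 and hence z ≤ (1/2)[144 + √(20736 + 4·599040)] = (1/2)[144 + √2416896] ≈ (1/2)(144 + 1554.6369) = 849.3185.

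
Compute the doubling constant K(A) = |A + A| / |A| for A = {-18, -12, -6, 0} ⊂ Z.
K = |A + A| / |A| = 7/4

Enumerate A + A = {a + b : a, b ∈ A}. With |A| = 4, there are |A|^2 = 16 ordered sum pairs; collecting distinct values, A + A = {-36, -30, -24, -18, -12, -6, 0}, so |A + A| = 7. Thus K = 7/4. Here |A + A| = 2|A| − 1 = 7, the minimum possible — so K = 7/4 is minimal, which holds iff A is an arithmetic progression.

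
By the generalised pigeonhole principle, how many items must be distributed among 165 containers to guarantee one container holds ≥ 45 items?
n = (45 − 1)·165 + 1 = 7261

By the generalised pigeonhole principle, to guarantee some box contains ≥ r objects we need more than (r − 1) · k objects total. Threshold: n = (r − 1) · k + 1. With r = 45 and k = 165: n = 44 · 165 + 1 = 7260 + 1 = 7261. For n = 7260 = 44 · 165, we can put exactly 44 objects in every box, avoiding 45 in any single one — so 7261 is tight.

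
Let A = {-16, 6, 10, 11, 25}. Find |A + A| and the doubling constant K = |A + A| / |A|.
K = |A + A| / |A| = 15/5 = 3

Enumerate A + A = {a + b : a, b ∈ A}. With |A| = 5, there are |A|^2 = 25 ordered sum pairs; collecting distinct values, A + A = {-32, -10, -6, -5, 9, 12, 16, 17, 20, 21, 22, 31, 35, 36, 50}, so |A + A| = 15. Thus K = 15/5 = 3. For comparison, the minimum possible |A + A| over all 5-element sets is 2·5 − 1 = 9 (so min K = 9/5), attained only by arithmetic progressions.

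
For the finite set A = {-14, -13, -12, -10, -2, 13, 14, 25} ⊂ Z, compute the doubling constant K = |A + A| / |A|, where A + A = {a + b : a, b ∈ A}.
K = |A + A| / |A| = 30/8 = 15/4

Enumerate A + A = {a + b : a, b ∈ A}. With |A| = 8, there are |A|^2 = 64 ordered sum pairs; collecting distinct values, A + A = {-28, -27, -26, -25, -24, -23, -22, -20, -16, -15, -14, -12, -4, -1, 0, 1, 2, 3, 4, 11, 12, 13, 15, 23, 26, 27, 28, 38, 39, 50}, so |A + A| = 30. Thus K = 30/8 = 15/4. For comparison, the minimum possible |A + A| over all 8-element sets is 2·8 − 1 = 15 (so min K = 15/8), attained only by arithmetic progressions.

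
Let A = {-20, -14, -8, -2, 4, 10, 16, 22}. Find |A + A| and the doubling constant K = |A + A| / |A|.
K = |A + A| / |A| = 15/8

Enumerate A + A = {a + b : a, b ∈ A}. With |A| = 8, there are |A|^2 = 64 ordered sum pairs; collecting distinct values, A + A = {-40, -34, -28, -22, -16, -10, -4, 2, 8, 14, 20, 26, 32, 38, 44}, so |A + A| = 15. Thus K = 15/8. Here |A + A| = 2|A| − 1 = 15, the minimum possible — so K = 15/8 is minimal, which holds iff A is an arithmetic progression.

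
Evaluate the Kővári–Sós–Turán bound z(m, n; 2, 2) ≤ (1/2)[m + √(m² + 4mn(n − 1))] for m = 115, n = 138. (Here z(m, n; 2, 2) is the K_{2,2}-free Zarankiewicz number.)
z(115, 138; 2, 2) ≤ (1/2)[115 + √(115² + 4·115·138·137)] = (1/2)[115 + √8709985] = 1533.1342

Kővári–Sós–Turán: let r_1, ..., r_115 be the row sums and z = Σ r_i the total number of 1s. Each pair of columns can share at most one row with both entries 1 (else a 2×2 all-ones block appears), so Σ_i C(r_i, 2) ≤ C(138, 2) = 9453. By convexity Σ_i C(r_i, 2) ≥ 115·C(z/115, 2) = z(z − 115)/(2·115), giving z² − 115z − 115·138·137 ≤ 0 and hence z ≤ (1/2)[115 + √(13225 + 4·2174190)] = (1/2)[115 + √8709985] ≈ (1/2)(115 + 2951.2684) = 1533.1342.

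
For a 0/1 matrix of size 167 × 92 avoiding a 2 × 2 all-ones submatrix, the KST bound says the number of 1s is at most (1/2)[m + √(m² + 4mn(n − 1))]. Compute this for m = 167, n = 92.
z(167, 92; 2, 2) ≤ (1/2)[167 + √(167² + 4·167·92·91)] = (1/2)[167 + √5620385] = 1268.8676

Kővári–Sós–Turán: let r_1, ..., r_167 be the row sums and z = Σ r_i the total number of 1s. Each pair of columns can share at most one row with both entries 1 (else a 2×2 all-ones block appears), so Σ_i C(r_i, 2) ≤ C(92, 2) = 4186. By convexity Σ_i C(r_i, 2) ≥ 167·C(z/167, 2) = z(z − 167)/(2·167), giving z² − 167z − 167·92·91 ≤ 0 and hence z ≤ (1/2)[167 + √(27889 + 4·1398124)] = (1/2)[167 + √5620385] ≈ (1/2)(167 + 2370.7351) = 1268.8676.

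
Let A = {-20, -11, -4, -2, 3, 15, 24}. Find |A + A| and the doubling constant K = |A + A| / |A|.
K = |A + A| / |A| = 24/7

Enumerate A + A = {a + b : a, b ∈ A}. With |A| = 7, there are |A|^2 = 49 ordered sum pairs; collecting distinct values, A + A = {-40, -31, -24, -22, -17, -15, -13, -8, -6, -5, -4, -1, 1, 4, 6, 11, 13, 18, 20, 22, 27, 30, 39, 48}, so |A + A| = 24. Thus K = 24/7. For comparison, the minimum possible |A + A| over all 7-element sets is 2·7 − 1 = 13 (so min K = 13/7), attained only by arithmetic progressions.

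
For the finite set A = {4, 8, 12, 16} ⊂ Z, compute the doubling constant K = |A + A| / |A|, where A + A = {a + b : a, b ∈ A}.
K = |A + A| / |A| = 7/4

Enumerate A + A = {a + b : a, b ∈ A}. With |A| = 4, there are |A|^2 = 16 ordered sum pairs; collecting distinct values, A + A = {8, 12, 16, 20, 24, 28, 32}, so |A + A| = 7. Thus K = 7/4. Here |A + A| = 2|A| − 1 = 7, the minimum possible — so K = 7/4 is minimal, which holds iff A is an arithmetic progression.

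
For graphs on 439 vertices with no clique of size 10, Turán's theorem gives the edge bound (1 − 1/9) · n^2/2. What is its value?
Turán density bound = (8/9) · 439^2/2 = 770884/9 ≈ 85653.7778

Turán's theorem: ex(n, K_{r+1}) is achieved by the complete r-partite Turán graph T(n, r) with parts as balanced as possible, and is at most (1 − 1/r) · n^2/2. For r = 9, n = 439: the density bound is (8/9) · 192721/2 = 770884/9 ≈ 85653.7778. The integer-valued extremum is e(T(439, 9)) = 85653, which is strictly less than the density bound 770884/9 since 9 ∤ 439 (the parts of T(439, 9) cannot all be equal).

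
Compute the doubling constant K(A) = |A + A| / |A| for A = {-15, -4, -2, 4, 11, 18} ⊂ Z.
K = |A + A| / |A| = 19/6

Enumerate A + A = {a + b : a, b ∈ A}. With |A| = 6, there are |A|^2 = 36 ordered sum pairs; collecting distinct values, A + A = {-30, -19, -17, -11, -8, -6, -4, 0, 2, 3, 7, 8, 9, 14, 15, 16, 22, 29, 36}, so |A + A| = 19. Thus K = 19/6. For comparison, the minimum possible |A + A| over all 6-element sets is 2·6 − 1 = 11 (so min K = 11/6), attained only by arithmetic progressions.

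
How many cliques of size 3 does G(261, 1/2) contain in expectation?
E[# K_3] = C(261, 3) · (1/2)^C(3, 2) = 2929290 / 2^3 = 1464645/4 = 366161.25

For each 3-subset S of vertices (there are C(261, 3) = 2929290 such S), let X_S = 1 if S induces a K_3 (all C(3, 2) = 3 edges present). Then P(X_S = 1) = (1/2)^3 = 1/8. By linearity of expectation, E[# K_3] = C(261, 3) · (1/2)^3 = 2929290 / 8 = 1464645/4 = 366161.25.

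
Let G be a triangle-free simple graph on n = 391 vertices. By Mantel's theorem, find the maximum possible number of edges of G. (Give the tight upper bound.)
ex(391, K_3) = ⌊391^2/4⌋ = 38220

Mantel (1907): a triangle-free graph on n vertices has at most ⌊n^2/4⌋ edges, with equality for the complete bipartite graph K_{⌊n/2⌋, ⌈n/2⌉}. For n = 391: ⌊391^2/4⌋ = ⌊152881/4⌋ = 38220. The extremal graph is K_{195, 196}, which has 195·196 = 38220 edges.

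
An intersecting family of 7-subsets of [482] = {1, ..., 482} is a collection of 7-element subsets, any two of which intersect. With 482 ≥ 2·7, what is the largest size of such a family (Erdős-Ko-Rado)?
max |F| = C(481, 6) = 16670267127696

Erdős-Ko-Rado (1961): when n ≥ 2k, max |F| = C(n−1, k−1). The bound is attained by the star {A : i ∈ A} for any fixed i ∈ [n]. Here C(482−1, 7−1) = C(481, 6) = 16670267127696.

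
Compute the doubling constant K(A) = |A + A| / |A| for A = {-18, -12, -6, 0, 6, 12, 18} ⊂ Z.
K = |A + A| / |A| = 13/7

Enumerate A + A = {a + b : a, b ∈ A}. With |A| = 7, there are |A|^2 = 49 ordered sum pairs; collecting distinct values, A + A = {-36, -30, -24, -18, -12, -6, 0, 6, 12, 18, 24, 30, 36}, so |A + A| = 13. Thus K = 13/7. Here |A + A| = 2|A| − 1 = 13, the minimum possible — so K = 13/7 is minimal, which holds iff A is an arithmetic progression.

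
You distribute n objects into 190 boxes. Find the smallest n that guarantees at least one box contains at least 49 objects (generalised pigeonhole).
n = (49 − 1)·190 + 1 = 9121

By the generalised pigeonhole principle, to guarantee some box contains ≥ r objects we need more than (r − 1) · k objects total. Threshold: n = (r − 1) · k + 1. With r = 49 and k = 190: n = 48 · 190 + 1 = 9120 + 1 = 9121. For n = 9120 = 48 · 190, we can put exactly 48 objects in every box, avoiding 49 in any single one — so 9121 is tight.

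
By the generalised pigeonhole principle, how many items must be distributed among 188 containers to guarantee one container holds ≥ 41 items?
n = (41 − 1)·188 + 1 = 7521

By the generalised pigeonhole principle, to guarantee some box contains ≥ r objects we need more than (r − 1) · k objects total. Threshold: n = (r − 1) · k + 1. With r = 41 and k = 188: n = 40 · 188 + 1 = 7520 + 1 = 7521. For n = 7520 = 40 · 188, we can put exactly 40 objects in every box, avoiding 41 in any single one — so 7521 is tight.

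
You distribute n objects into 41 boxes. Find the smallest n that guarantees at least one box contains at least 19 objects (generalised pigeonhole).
n = (19 − 1)·41 + 1 = 739

By the generalised pigeonhole principle, to guarantee some box contains ≥ r objects we need more than (r − 1) · k objects total. Threshold: n = (r − 1) · k + 1. With r = 19 and k = 41: n = 18 · 41 + 1 = 738 + 1 = 739. For n = 738 = 18 · 41, we can put exactly 18 objects in every box, avoiding 19 in any single one — so 739 is tight.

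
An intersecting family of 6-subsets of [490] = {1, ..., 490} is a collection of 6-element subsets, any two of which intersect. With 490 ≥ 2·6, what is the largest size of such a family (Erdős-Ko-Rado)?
max |F| = C(489, 5) = 228272925222

The Erdős-Ko-Rado theorem states: for n ≥ 2k, an intersecting family of k-subsets of an n-element set has size at most C(n − 1, k − 1), with equality for 'star' families {A ⊆ [n] : |A| = k, i ∈ A} (fix an element i). For n = 490, k = 6: C(489, 5) = 228272925222.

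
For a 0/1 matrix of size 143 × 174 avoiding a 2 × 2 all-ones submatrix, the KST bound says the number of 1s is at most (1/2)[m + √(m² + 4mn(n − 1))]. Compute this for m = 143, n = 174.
z(143, 174; 2, 2) ≤ (1/2)[143 + √(143² + 4·143·174·173)] = (1/2)[143 + √17238793] = 2147.4813

Kővári–Sós–Turán: let r_1, ..., r_143 be the row sums and z = Σ r_i the total number of 1s. Each pair of columns can share at most one row with both entries 1 (else a 2×2 all-ones block appears), so Σ_i C(r_i, 2) ≤ C(174, 2) = 15051. By convexity Σ_i C(r_i, 2) ≥ 143·C(z/143, 2) = z(z − 143)/(2·143), giving z² − 143z − 143·174·173 ≤ 0 and hence z ≤ (1/2)[143 + √(20449 + 4·4304586)] = (1/2)[143 + √17238793] ≈ (1/2)(143 + 4151.9625) = 2147.4813.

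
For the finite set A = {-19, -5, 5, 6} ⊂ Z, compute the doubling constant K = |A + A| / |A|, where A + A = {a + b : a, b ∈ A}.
K = |A + A| / |A| = 10/4 = 5/2

Enumerate A + A = {a + b : a, b ∈ A}. With |A| = 4, there are |A|^2 = 16 ordered sum pairs; collecting distinct values, A + A = {-38, -24, -14, -13, -10, 0, 1, 10, 11, 12}, so |A + A| = 10. Thus K = 10/4 = 5/2. For comparison, the minimum possible |A + A| over all 4-element sets is 2·4 − 1 = 7 (so min K = 7/4), attained only by arithmetic progressions.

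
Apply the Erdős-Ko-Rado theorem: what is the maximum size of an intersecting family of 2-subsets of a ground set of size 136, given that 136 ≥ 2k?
max |F| = C(135, 1) = 135

Erdős-Ko-Rado (1961): when n ≥ 2k, max |F| = C(n−1, k−1). The bound is attained by the star {A : i ∈ A} for any fixed i ∈ [n]. Here C(136−1, 2−1) = C(135, 1) = 135.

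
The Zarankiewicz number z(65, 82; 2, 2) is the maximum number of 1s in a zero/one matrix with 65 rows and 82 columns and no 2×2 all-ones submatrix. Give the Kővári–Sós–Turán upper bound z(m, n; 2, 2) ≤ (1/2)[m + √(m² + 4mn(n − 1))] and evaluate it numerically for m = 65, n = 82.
z(65, 82; 2, 2) ≤ (1/2)[65 + √(65² + 4·65·82·81)] = (1/2)[65 + √1731145] = 690.3649

Kővári–Sós–Turán: let r_1, ..., r_65 be the row sums and z = Σ r_i the total number of 1s. Each pair of columns can share at most one row with both entries 1 (else a 2×2 all-ones block appears), so Σ_i C(r_i, 2) ≤ C(82, 2) = 3321. By convexity Σ_i C(r_i, 2) ≥ 65·C(z/65, 2) = z(z − 65)/(2·65), giving z² − 65z − 65·82·81 ≤ 0 and hence z ≤ (1/2)[65 + √(4225 + 4·431730)] = (1/2)[65 + √1731145] ≈ (1/2)(65 + 1315.7298) = 690.3649.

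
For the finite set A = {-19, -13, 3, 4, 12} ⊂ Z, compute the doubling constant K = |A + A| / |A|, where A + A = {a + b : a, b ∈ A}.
K = |A + A| / |A| = 15/5 = 3

Enumerate A + A = {a + b : a, b ∈ A}. With |A| = 5, there are |A|^2 = 25 ordered sum pairs; collecting distinct values, A + A = {-38, -32, -26, -16, -15, -10, -9, -7, -1, 6, 7, 8, 15, 16, 24}, so |A + A| = 15. Thus K = 15/5 = 3. For comparison, the minimum possible |A + A| over all 5-element sets is 2·5 − 1 = 9 (so min K = 9/5), attained only by arithmetic progressions.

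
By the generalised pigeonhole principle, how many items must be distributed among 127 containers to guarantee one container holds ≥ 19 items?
n = (19 − 1)·127 + 1 = 2287

By the generalised pigeonhole principle, to guarantee some box contains ≥ r objects we need more than (r − 1) · k objects total. Threshold: n = (r − 1) · k + 1. With r = 19 and k = 127: n = 18 · 127 + 1 = 2286 + 1 = 2287. For n = 2286 = 18 · 127, we can put exactly 18 objects in every box, avoiding 19 in any single one — so 2287 is tight.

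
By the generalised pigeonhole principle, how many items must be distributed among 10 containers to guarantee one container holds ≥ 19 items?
n = (19 − 1)·10 + 1 = 181

By the generalised pigeonhole principle, to guarantee some box contains ≥ r objects we need more than (r − 1) · k objects total. Threshold: n = (r − 1) · k + 1. With r = 19 and k = 10: n = 18 · 10 + 1 = 180 + 1 = 181. For n = 180 = 18 · 10, we can put exactly 18 objects in every box, avoiding 19 in any single one — so 181 is tight.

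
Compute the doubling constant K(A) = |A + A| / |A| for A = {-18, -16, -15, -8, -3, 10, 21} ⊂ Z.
K = |A + A| / |A| = 27/7

Enumerate A + A = {a + b : a, b ∈ A}. With |A| = 7, there are |A|^2 = 49 ordered sum pairs; collecting distinct values, A + A = {-36, -34, -33, -32, -31, -30, -26, -24, -23, -21, -19, -18, -16, -11, -8, -6, -5, 2, 3, 5, 6, 7, 13, 18, 20, 31, 42}, so |A + A| = 27. Thus K = 27/7. For comparison, the minimum possible |A + A| over all 7-element sets is 2·7 − 1 = 13 (so min K = 13/7), attained only by arithmetic progressions.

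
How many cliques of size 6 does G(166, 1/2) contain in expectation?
E[# K_6] = C(166, 6) · (1/2)^C(6, 2) = 26523563913 / 2^15 ≈ 809434.933868

For each 6-subset S of vertices (there are C(166, 6) = 26523563913 such S), let X_S = 1 if S induces a K_6 (all C(6, 2) = 15 edges present). Then P(X_S = 1) = (1/2)^15 = 1/32768. By linearity of expectation, E[# K_6] = C(166, 6) · (1/2)^15 = 26523563913 / 32768 ≈ 809434.933868.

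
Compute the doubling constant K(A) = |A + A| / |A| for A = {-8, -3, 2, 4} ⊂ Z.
K = |A + A| / |A| = 9/4

Enumerate A + A = {a + b : a, b ∈ A}. With |A| = 4, there are |A|^2 = 16 ordered sum pairs; collecting distinct values, A + A = {-16, -11, -6, -4, -1, 1, 4, 6, 8}, so |A + A| = 9. Thus K = 9/4. For comparison, the minimum possible |A + A| over all 4-element sets is 2·4 − 1 = 7 (so min K = 7/4), attained only by arithmetic progressions.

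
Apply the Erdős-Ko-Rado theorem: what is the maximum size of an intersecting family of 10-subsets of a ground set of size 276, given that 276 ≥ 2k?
max |F| = C(275, 9) = 21716166625145850

Erdős-Ko-Rado (1961): when n ≥ 2k, max |F| = C(n−1, k−1). The bound is attained by the star {A : i ∈ A} for any fixed i ∈ [n]. Here C(276−1, 10−1) = C(275, 9) = 21716166625145850.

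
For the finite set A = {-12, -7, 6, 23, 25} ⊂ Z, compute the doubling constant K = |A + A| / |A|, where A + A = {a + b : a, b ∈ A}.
K = |A + A| / |A| = 15/5 = 3

Enumerate A + A = {a + b : a, b ∈ A}. With |A| = 5, there are |A|^2 = 25 ordered sum pairs; collecting distinct values, A + A = {-24, -19, -14, -6, -1, 11, 12, 13, 16, 18, 29, 31, 46, 48, 50}, so |A + A| = 15. Thus K = 15/5 = 3. For comparison, the minimum possible |A + A| over all 5-element sets is 2·5 − 1 = 9 (so min K = 9/5), attained only by arithmetic progressions.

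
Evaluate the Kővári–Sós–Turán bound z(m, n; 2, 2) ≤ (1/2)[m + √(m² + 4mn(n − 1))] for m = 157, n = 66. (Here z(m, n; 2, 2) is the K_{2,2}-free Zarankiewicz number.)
z(157, 66; 2, 2) ≤ (1/2)[157 + √(157² + 4·157·66·65)] = (1/2)[157 + √2718769] = 902.9345

Kővári–Sós–Turán: let r_1, ..., r_157 be the row sums and z = Σ r_i the total number of 1s. Each pair of columns can share at most one row with both entries 1 (else a 2×2 all-ones block appears), so Σ_i C(r_i, 2) ≤ C(66, 2) = 2145. By convexity Σ_i C(r_i, 2) ≥ 157·C(z/157, 2) = z(z − 157)/(2·157), giving z² − 157z − 157·66·65 ≤ 0 and hence z ≤ (1/2)[157 + √(24649 + 4·673530)] = (1/2)[157 + √2718769] ≈ (1/2)(157 + 1648.869) = 902.9345.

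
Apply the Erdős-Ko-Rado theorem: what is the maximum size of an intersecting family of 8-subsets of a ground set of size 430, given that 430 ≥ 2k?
max |F| = C(429, 7) = 505129989052260

The Erdős-Ko-Rado theorem states: for n ≥ 2k, an intersecting family of k-subsets of an n-element set has size at most C(n − 1, k − 1), with equality for 'star' families {A ⊆ [n] : |A| = k, i ∈ A} (fix an element i). For n = 430, k = 8: C(429, 7) = 505129989052260.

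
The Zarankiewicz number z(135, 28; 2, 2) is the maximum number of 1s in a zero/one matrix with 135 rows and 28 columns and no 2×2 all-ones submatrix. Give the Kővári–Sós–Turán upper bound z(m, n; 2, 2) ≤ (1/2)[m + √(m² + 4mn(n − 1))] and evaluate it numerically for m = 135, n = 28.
z(135, 28; 2, 2) ≤ (1/2)[135 + √(135² + 4·135·28·27)] = (1/2)[135 + √426465] = 394.0214

Kővári–Sós–Turán: let r_1, ..., r_135 be the row sums and z = Σ r_i the total number of 1s. Each pair of columns can share at most one row with both entries 1 (else a 2×2 all-ones block appears), so Σ_i C(r_i, 2) ≤ C(28, 2) = 378. By convexity Σ_i C(r_i, 2) ≥ 135·C(z/135, 2) = z(z − 135)/(2·135), giving z² − 135z − 135·28·27 ≤ 0 and hence z ≤ (1/2)[135 + √(18225 + 4·102060)] = (1/2)[135 + √426465] ≈ (1/2)(135 + 653.0429) = 394.0214.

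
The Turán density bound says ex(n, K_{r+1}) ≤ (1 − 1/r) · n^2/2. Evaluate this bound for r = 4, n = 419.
Turán density bound = (3/4) · 419^2/2 = 526683/8 ≈ 65835.375

Turán's theorem: ex(n, K_{r+1}) is achieved by the complete r-partite Turán graph T(n, r) with parts as balanced as possible, and is at most (1 − 1/r) · n^2/2. For r = 4, n = 419: the density bound is (3/4) · 175561/2 = 526683/8 ≈ 65835.375. The integer-valued extremum is e(T(419, 4)) = 65835, which is strictly less than the density bound 526683/8 since 4 ∤ 419 (the parts of T(419, 4) cannot all be equal).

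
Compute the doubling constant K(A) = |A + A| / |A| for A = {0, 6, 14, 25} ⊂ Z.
K = |A + A| / |A| = 10/4 = 5/2

Enumerate A + A = {a + b : a, b ∈ A}. With |A| = 4, there are |A|^2 = 16 ordered sum pairs; collecting distinct values, A + A = {0, 6, 12, 14, 20, 25, 28, 31, 39, 50}, so |A + A| = 10. Thus K = 10/4 = 5/2. For comparison, the minimum possible |A + A| over all 4-element sets is 2·4 − 1 = 7 (so min K = 7/4), attained only by arithmetic progressions.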